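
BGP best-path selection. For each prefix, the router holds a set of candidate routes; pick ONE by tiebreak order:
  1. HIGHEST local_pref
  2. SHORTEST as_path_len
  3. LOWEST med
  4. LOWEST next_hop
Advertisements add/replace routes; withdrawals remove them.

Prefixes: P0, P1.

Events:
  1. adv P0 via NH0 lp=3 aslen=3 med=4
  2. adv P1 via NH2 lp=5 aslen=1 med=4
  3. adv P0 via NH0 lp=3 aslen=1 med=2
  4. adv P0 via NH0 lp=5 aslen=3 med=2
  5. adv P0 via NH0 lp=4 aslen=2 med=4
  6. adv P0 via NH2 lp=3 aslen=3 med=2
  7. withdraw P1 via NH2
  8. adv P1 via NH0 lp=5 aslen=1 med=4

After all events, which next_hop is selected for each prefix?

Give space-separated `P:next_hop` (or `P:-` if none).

Op 1: best P0=NH0 P1=-
Op 2: best P0=NH0 P1=NH2
Op 3: best P0=NH0 P1=NH2
Op 4: best P0=NH0 P1=NH2
Op 5: best P0=NH0 P1=NH2
Op 6: best P0=NH0 P1=NH2
Op 7: best P0=NH0 P1=-
Op 8: best P0=NH0 P1=NH0

Answer: P0:NH0 P1:NH0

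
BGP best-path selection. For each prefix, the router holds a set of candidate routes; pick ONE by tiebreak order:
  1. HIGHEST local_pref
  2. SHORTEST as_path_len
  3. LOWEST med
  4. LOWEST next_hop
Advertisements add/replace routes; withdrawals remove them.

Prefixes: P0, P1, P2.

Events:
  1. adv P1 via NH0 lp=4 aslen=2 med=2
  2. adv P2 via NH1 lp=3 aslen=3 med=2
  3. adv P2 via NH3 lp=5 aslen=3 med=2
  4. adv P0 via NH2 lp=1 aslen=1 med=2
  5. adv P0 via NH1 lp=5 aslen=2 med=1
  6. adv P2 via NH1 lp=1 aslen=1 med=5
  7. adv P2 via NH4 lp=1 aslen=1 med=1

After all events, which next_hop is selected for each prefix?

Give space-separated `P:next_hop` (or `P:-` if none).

Answer: P0:NH1 P1:NH0 P2:NH3

Derivation:
Op 1: best P0=- P1=NH0 P2=-
Op 2: best P0=- P1=NH0 P2=NH1
Op 3: best P0=- P1=NH0 P2=NH3
Op 4: best P0=NH2 P1=NH0 P2=NH3
Op 5: best P0=NH1 P1=NH0 P2=NH3
Op 6: best P0=NH1 P1=NH0 P2=NH3
Op 7: best P0=NH1 P1=NH0 P2=NH3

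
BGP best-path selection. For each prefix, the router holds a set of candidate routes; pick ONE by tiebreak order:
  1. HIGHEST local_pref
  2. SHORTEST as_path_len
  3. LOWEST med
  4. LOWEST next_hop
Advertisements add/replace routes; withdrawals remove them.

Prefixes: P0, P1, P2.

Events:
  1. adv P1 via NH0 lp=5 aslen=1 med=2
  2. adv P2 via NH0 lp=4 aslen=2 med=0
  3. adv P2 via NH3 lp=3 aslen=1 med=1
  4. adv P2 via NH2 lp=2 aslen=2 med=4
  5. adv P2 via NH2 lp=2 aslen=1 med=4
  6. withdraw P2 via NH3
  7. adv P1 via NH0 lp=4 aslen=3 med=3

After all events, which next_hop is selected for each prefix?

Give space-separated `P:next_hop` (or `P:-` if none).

Op 1: best P0=- P1=NH0 P2=-
Op 2: best P0=- P1=NH0 P2=NH0
Op 3: best P0=- P1=NH0 P2=NH0
Op 4: best P0=- P1=NH0 P2=NH0
Op 5: best P0=- P1=NH0 P2=NH0
Op 6: best P0=- P1=NH0 P2=NH0
Op 7: best P0=- P1=NH0 P2=NH0

Answer: P0:- P1:NH0 P2:NH0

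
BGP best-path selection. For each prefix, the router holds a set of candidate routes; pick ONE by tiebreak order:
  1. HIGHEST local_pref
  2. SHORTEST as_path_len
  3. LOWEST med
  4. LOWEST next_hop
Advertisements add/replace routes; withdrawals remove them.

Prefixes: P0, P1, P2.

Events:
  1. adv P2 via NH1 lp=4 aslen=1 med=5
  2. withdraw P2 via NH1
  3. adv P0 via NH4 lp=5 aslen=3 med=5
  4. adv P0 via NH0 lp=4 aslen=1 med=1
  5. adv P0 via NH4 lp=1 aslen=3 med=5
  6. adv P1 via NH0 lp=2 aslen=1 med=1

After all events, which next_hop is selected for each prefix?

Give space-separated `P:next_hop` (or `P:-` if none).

Op 1: best P0=- P1=- P2=NH1
Op 2: best P0=- P1=- P2=-
Op 3: best P0=NH4 P1=- P2=-
Op 4: best P0=NH4 P1=- P2=-
Op 5: best P0=NH0 P1=- P2=-
Op 6: best P0=NH0 P1=NH0 P2=-

Answer: P0:NH0 P1:NH0 P2:-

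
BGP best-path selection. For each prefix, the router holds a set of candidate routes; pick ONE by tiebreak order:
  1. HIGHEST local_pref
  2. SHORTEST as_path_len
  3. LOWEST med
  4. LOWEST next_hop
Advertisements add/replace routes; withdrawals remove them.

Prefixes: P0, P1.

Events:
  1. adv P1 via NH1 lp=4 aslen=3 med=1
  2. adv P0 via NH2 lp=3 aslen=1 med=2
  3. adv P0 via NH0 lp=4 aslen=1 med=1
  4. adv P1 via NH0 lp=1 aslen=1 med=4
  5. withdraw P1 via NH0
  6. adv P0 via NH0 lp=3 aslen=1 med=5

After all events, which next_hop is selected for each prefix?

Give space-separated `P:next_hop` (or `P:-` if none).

Op 1: best P0=- P1=NH1
Op 2: best P0=NH2 P1=NH1
Op 3: best P0=NH0 P1=NH1
Op 4: best P0=NH0 P1=NH1
Op 5: best P0=NH0 P1=NH1
Op 6: best P0=NH2 P1=NH1

Answer: P0:NH2 P1:NH1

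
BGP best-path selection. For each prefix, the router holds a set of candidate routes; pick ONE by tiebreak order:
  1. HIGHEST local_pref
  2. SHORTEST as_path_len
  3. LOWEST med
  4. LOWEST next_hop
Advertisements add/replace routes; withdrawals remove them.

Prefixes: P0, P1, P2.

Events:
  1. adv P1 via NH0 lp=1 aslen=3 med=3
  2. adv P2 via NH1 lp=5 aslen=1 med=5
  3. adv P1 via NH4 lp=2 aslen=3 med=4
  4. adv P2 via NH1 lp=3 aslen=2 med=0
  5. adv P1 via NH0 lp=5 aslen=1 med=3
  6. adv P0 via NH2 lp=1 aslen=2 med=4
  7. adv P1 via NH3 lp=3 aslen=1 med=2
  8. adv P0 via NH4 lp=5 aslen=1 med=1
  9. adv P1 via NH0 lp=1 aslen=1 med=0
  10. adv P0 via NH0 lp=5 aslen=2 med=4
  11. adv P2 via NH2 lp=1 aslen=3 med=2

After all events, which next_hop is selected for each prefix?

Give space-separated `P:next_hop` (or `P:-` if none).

Op 1: best P0=- P1=NH0 P2=-
Op 2: best P0=- P1=NH0 P2=NH1
Op 3: best P0=- P1=NH4 P2=NH1
Op 4: best P0=- P1=NH4 P2=NH1
Op 5: best P0=- P1=NH0 P2=NH1
Op 6: best P0=NH2 P1=NH0 P2=NH1
Op 7: best P0=NH2 P1=NH0 P2=NH1
Op 8: best P0=NH4 P1=NH0 P2=NH1
Op 9: best P0=NH4 P1=NH3 P2=NH1
Op 10: best P0=NH4 P1=NH3 P2=NH1
Op 11: best P0=NH4 P1=NH3 P2=NH1

Answer: P0:NH4 P1:NH3 P2:NH1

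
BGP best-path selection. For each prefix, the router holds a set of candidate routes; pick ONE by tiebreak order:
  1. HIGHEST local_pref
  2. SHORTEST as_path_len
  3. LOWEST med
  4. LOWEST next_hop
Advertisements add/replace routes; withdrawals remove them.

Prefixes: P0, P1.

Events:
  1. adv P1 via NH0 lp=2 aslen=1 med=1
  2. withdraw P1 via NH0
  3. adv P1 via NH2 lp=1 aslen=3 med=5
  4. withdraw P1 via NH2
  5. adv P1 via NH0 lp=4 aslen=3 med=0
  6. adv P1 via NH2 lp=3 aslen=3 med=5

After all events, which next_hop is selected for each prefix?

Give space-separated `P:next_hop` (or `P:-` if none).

Op 1: best P0=- P1=NH0
Op 2: best P0=- P1=-
Op 3: best P0=- P1=NH2
Op 4: best P0=- P1=-
Op 5: best P0=- P1=NH0
Op 6: best P0=- P1=NH0

Answer: P0:- P1:NH0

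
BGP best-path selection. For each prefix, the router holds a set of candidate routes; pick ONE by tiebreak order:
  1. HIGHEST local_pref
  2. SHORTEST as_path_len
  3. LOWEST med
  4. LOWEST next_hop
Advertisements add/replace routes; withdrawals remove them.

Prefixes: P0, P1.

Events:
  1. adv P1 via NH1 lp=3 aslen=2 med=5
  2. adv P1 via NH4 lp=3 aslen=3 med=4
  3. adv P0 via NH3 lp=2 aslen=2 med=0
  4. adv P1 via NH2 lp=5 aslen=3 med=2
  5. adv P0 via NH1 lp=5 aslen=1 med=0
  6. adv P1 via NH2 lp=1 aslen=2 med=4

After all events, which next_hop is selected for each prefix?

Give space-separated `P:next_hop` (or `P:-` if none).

Op 1: best P0=- P1=NH1
Op 2: best P0=- P1=NH1
Op 3: best P0=NH3 P1=NH1
Op 4: best P0=NH3 P1=NH2
Op 5: best P0=NH1 P1=NH2
Op 6: best P0=NH1 P1=NH1

Answer: P0:NH1 P1:NH1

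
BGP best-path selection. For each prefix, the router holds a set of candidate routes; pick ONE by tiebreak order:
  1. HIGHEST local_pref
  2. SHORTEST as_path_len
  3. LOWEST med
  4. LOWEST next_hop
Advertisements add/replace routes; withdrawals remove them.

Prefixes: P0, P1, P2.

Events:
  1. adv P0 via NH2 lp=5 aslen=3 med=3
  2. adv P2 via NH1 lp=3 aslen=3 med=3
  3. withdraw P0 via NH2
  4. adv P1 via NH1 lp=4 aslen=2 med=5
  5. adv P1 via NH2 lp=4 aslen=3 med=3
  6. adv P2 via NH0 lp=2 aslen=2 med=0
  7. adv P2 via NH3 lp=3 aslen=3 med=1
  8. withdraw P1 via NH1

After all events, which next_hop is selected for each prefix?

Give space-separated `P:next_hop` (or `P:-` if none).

Answer: P0:- P1:NH2 P2:NH3

Derivation:
Op 1: best P0=NH2 P1=- P2=-
Op 2: best P0=NH2 P1=- P2=NH1
Op 3: best P0=- P1=- P2=NH1
Op 4: best P0=- P1=NH1 P2=NH1
Op 5: best P0=- P1=NH1 P2=NH1
Op 6: best P0=- P1=NH1 P2=NH1
Op 7: best P0=- P1=NH1 P2=NH3
Op 8: best P0=- P1=NH2 P2=NH3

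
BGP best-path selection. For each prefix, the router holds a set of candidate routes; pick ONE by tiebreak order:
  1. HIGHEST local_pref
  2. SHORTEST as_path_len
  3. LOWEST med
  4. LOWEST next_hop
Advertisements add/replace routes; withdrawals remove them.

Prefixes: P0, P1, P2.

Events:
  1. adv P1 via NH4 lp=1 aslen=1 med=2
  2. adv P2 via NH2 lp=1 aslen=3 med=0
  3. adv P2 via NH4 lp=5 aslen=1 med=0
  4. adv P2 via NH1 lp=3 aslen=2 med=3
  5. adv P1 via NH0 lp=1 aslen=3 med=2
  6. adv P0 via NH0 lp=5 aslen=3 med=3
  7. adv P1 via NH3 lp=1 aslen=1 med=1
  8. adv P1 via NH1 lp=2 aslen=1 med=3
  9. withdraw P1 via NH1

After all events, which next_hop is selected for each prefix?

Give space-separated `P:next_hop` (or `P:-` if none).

Answer: P0:NH0 P1:NH3 P2:NH4

Derivation:
Op 1: best P0=- P1=NH4 P2=-
Op 2: best P0=- P1=NH4 P2=NH2
Op 3: best P0=- P1=NH4 P2=NH4
Op 4: best P0=- P1=NH4 P2=NH4
Op 5: best P0=- P1=NH4 P2=NH4
Op 6: best P0=NH0 P1=NH4 P2=NH4
Op 7: best P0=NH0 P1=NH3 P2=NH4
Op 8: best P0=NH0 P1=NH1 P2=NH4
Op 9: best P0=NH0 P1=NH3 P2=NH4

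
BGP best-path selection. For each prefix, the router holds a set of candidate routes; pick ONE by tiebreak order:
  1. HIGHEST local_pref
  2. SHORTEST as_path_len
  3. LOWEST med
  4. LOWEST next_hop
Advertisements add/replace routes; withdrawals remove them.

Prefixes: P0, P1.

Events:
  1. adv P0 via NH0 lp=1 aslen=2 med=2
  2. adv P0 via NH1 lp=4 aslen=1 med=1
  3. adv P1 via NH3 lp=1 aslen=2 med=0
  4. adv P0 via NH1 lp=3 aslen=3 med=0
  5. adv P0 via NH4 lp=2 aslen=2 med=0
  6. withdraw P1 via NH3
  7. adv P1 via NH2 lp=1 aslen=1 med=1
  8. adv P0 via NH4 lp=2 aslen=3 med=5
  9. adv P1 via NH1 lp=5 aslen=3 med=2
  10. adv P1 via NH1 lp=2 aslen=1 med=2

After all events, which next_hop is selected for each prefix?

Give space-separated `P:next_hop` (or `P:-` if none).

Answer: P0:NH1 P1:NH1

Derivation:
Op 1: best P0=NH0 P1=-
Op 2: best P0=NH1 P1=-
Op 3: best P0=NH1 P1=NH3
Op 4: best P0=NH1 P1=NH3
Op 5: best P0=NH1 P1=NH3
Op 6: best P0=NH1 P1=-
Op 7: best P0=NH1 P1=NH2
Op 8: best P0=NH1 P1=NH2
Op 9: best P0=NH1 P1=NH1
Op 10: best P0=NH1 P1=NH1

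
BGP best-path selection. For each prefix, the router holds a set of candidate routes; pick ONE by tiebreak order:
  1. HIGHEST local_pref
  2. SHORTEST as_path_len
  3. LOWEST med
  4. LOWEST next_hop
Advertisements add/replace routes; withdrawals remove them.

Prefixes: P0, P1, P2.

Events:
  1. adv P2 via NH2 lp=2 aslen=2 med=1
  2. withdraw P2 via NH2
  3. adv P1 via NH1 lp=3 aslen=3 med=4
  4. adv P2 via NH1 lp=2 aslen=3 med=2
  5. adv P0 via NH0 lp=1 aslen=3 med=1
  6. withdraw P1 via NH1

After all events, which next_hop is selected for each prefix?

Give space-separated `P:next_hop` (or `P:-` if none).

Op 1: best P0=- P1=- P2=NH2
Op 2: best P0=- P1=- P2=-
Op 3: best P0=- P1=NH1 P2=-
Op 4: best P0=- P1=NH1 P2=NH1
Op 5: best P0=NH0 P1=NH1 P2=NH1
Op 6: best P0=NH0 P1=- P2=NH1

Answer: P0:NH0 P1:- P2:NH1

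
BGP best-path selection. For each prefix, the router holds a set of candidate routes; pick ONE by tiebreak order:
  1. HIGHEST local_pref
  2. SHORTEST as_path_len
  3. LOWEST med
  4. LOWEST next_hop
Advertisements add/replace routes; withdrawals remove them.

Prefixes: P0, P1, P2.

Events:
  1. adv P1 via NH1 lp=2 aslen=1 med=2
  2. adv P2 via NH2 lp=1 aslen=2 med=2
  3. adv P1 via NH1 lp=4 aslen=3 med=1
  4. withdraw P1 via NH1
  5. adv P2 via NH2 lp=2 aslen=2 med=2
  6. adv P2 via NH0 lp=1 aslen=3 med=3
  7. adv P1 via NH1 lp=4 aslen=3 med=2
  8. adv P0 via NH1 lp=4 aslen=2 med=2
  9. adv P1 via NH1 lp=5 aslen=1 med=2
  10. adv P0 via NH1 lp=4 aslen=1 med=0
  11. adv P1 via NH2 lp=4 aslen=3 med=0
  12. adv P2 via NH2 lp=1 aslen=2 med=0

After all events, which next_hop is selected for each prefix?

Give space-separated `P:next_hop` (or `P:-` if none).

Op 1: best P0=- P1=NH1 P2=-
Op 2: best P0=- P1=NH1 P2=NH2
Op 3: best P0=- P1=NH1 P2=NH2
Op 4: best P0=- P1=- P2=NH2
Op 5: best P0=- P1=- P2=NH2
Op 6: best P0=- P1=- P2=NH2
Op 7: best P0=- P1=NH1 P2=NH2
Op 8: best P0=NH1 P1=NH1 P2=NH2
Op 9: best P0=NH1 P1=NH1 P2=NH2
Op 10: best P0=NH1 P1=NH1 P2=NH2
Op 11: best P0=NH1 P1=NH1 P2=NH2
Op 12: best P0=NH1 P1=NH1 P2=NH2

Answer: P0:NH1 P1:NH1 P2:NH2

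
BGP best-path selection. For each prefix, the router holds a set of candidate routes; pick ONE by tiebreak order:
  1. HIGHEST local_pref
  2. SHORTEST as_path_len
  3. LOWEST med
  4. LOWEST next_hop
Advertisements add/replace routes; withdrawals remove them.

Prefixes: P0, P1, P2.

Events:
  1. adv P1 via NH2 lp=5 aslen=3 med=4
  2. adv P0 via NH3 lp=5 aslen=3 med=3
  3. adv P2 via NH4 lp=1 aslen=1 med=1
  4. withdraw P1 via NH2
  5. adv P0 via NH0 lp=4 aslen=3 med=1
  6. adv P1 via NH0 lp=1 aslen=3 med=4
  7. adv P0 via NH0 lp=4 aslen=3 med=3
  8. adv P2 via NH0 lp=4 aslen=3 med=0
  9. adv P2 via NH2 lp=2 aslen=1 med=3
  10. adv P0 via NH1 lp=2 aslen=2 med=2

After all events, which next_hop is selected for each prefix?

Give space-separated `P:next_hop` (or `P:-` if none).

Answer: P0:NH3 P1:NH0 P2:NH0

Derivation:
Op 1: best P0=- P1=NH2 P2=-
Op 2: best P0=NH3 P1=NH2 P2=-
Op 3: best P0=NH3 P1=NH2 P2=NH4
Op 4: best P0=NH3 P1=- P2=NH4
Op 5: best P0=NH3 P1=- P2=NH4
Op 6: best P0=NH3 P1=NH0 P2=NH4
Op 7: best P0=NH3 P1=NH0 P2=NH4
Op 8: best P0=NH3 P1=NH0 P2=NH0
Op 9: best P0=NH3 P1=NH0 P2=NH0
Op 10: best P0=NH3 P1=NH0 P2=NH0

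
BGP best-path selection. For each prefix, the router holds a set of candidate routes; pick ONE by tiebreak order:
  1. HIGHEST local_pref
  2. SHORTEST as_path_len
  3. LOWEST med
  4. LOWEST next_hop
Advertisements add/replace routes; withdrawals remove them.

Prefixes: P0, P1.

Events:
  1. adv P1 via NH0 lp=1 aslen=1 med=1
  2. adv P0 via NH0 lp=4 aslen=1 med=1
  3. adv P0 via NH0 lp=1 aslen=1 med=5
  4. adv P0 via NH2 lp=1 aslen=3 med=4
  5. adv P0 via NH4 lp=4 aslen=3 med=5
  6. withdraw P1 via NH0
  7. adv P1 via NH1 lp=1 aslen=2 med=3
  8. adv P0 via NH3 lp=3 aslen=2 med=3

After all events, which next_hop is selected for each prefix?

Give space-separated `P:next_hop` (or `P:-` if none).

Op 1: best P0=- P1=NH0
Op 2: best P0=NH0 P1=NH0
Op 3: best P0=NH0 P1=NH0
Op 4: best P0=NH0 P1=NH0
Op 5: best P0=NH4 P1=NH0
Op 6: best P0=NH4 P1=-
Op 7: best P0=NH4 P1=NH1
Op 8: best P0=NH4 P1=NH1

Answer: P0:NH4 P1:NH1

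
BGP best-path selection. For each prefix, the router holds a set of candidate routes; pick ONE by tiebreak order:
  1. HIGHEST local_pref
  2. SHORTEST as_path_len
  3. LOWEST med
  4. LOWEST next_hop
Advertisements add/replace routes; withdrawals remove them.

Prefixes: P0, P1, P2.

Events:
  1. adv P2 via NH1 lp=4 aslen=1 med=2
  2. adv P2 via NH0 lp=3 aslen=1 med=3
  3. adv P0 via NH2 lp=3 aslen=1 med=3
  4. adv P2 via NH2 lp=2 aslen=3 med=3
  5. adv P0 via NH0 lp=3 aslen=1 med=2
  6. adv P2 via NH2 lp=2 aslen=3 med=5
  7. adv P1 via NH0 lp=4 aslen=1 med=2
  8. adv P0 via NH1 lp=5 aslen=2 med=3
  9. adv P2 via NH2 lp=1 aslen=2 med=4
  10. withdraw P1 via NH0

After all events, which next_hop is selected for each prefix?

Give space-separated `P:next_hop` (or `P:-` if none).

Answer: P0:NH1 P1:- P2:NH1

Derivation:
Op 1: best P0=- P1=- P2=NH1
Op 2: best P0=- P1=- P2=NH1
Op 3: best P0=NH2 P1=- P2=NH1
Op 4: best P0=NH2 P1=- P2=NH1
Op 5: best P0=NH0 P1=- P2=NH1
Op 6: best P0=NH0 P1=- P2=NH1
Op 7: best P0=NH0 P1=NH0 P2=NH1
Op 8: best P0=NH1 P1=NH0 P2=NH1
Op 9: best P0=NH1 P1=NH0 P2=NH1
Op 10: best P0=NH1 P1=- P2=NH1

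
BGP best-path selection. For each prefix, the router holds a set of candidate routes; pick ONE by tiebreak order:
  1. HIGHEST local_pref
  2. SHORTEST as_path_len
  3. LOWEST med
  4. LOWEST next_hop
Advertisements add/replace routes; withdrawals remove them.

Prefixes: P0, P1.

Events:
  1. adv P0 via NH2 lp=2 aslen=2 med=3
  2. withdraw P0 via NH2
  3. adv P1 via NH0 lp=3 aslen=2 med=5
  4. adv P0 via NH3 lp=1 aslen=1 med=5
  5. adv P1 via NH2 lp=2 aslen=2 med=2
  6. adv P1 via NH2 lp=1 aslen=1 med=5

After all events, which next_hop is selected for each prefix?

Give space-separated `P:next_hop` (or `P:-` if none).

Answer: P0:NH3 P1:NH0

Derivation:
Op 1: best P0=NH2 P1=-
Op 2: best P0=- P1=-
Op 3: best P0=- P1=NH0
Op 4: best P0=NH3 P1=NH0
Op 5: best P0=NH3 P1=NH0
Op 6: best P0=NH3 P1=NH0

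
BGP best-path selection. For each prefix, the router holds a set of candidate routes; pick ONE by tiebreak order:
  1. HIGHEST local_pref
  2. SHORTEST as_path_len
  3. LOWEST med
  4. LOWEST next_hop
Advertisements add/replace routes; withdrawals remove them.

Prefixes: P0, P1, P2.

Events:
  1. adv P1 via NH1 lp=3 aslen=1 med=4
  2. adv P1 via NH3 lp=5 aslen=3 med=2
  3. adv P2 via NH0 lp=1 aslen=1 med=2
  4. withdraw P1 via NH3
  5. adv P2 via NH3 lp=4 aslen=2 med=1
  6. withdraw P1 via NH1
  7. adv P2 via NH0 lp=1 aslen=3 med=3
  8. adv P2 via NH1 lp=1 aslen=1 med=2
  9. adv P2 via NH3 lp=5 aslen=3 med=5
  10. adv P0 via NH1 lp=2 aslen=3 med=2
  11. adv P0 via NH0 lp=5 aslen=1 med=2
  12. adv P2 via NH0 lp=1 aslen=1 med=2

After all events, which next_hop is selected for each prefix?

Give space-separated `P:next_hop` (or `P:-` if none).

Answer: P0:NH0 P1:- P2:NH3

Derivation:
Op 1: best P0=- P1=NH1 P2=-
Op 2: best P0=- P1=NH3 P2=-
Op 3: best P0=- P1=NH3 P2=NH0
Op 4: best P0=- P1=NH1 P2=NH0
Op 5: best P0=- P1=NH1 P2=NH3
Op 6: best P0=- P1=- P2=NH3
Op 7: best P0=- P1=- P2=NH3
Op 8: best P0=- P1=- P2=NH3
Op 9: best P0=- P1=- P2=NH3
Op 10: best P0=NH1 P1=- P2=NH3
Op 11: best P0=NH0 P1=- P2=NH3
Op 12: best P0=NH0 P1=- P2=NH3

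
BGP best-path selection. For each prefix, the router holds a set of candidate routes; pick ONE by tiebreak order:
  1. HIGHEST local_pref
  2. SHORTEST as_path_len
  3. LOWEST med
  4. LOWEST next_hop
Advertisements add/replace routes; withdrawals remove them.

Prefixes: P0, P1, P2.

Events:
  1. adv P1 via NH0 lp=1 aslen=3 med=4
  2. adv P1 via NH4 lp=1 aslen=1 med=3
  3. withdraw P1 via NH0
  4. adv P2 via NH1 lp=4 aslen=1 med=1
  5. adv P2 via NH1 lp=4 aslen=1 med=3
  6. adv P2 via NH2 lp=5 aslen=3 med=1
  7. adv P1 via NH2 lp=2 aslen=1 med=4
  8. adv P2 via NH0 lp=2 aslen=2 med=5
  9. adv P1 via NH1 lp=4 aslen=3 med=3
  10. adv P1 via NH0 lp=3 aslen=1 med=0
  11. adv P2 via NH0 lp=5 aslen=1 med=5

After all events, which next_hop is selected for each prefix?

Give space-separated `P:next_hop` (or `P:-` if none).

Answer: P0:- P1:NH1 P2:NH0

Derivation:
Op 1: best P0=- P1=NH0 P2=-
Op 2: best P0=- P1=NH4 P2=-
Op 3: best P0=- P1=NH4 P2=-
Op 4: best P0=- P1=NH4 P2=NH1
Op 5: best P0=- P1=NH4 P2=NH1
Op 6: best P0=- P1=NH4 P2=NH2
Op 7: best P0=- P1=NH2 P2=NH2
Op 8: best P0=- P1=NH2 P2=NH2
Op 9: best P0=- P1=NH1 P2=NH2
Op 10: best P0=- P1=NH1 P2=NH2
Op 11: best P0=- P1=NH1 P2=NH0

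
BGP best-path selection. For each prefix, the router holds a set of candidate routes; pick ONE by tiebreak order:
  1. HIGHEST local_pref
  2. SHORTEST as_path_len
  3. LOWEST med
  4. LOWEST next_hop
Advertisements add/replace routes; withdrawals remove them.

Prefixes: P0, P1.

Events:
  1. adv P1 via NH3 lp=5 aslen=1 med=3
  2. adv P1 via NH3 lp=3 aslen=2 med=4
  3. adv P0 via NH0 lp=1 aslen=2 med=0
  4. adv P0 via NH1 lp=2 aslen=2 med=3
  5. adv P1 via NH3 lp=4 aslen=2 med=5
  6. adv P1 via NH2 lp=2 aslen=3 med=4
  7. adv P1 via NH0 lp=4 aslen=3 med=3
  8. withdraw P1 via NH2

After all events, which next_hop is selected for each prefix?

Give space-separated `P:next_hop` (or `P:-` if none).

Op 1: best P0=- P1=NH3
Op 2: best P0=- P1=NH3
Op 3: best P0=NH0 P1=NH3
Op 4: best P0=NH1 P1=NH3
Op 5: best P0=NH1 P1=NH3
Op 6: best P0=NH1 P1=NH3
Op 7: best P0=NH1 P1=NH3
Op 8: best P0=NH1 P1=NH3

Answer: P0:NH1 P1:NH3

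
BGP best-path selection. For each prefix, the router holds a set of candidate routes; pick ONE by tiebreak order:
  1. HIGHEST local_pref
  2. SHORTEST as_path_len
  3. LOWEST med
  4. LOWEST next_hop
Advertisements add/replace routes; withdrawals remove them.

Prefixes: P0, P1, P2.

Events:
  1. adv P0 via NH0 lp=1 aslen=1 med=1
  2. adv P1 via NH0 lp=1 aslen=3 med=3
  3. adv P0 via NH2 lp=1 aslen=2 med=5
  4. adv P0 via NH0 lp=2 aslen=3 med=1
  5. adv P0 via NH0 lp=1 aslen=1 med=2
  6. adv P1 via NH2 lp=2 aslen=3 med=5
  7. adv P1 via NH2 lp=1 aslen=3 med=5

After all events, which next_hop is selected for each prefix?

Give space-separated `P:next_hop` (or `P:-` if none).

Answer: P0:NH0 P1:NH0 P2:-

Derivation:
Op 1: best P0=NH0 P1=- P2=-
Op 2: best P0=NH0 P1=NH0 P2=-
Op 3: best P0=NH0 P1=NH0 P2=-
Op 4: best P0=NH0 P1=NH0 P2=-
Op 5: best P0=NH0 P1=NH0 P2=-
Op 6: best P0=NH0 P1=NH2 P2=-
Op 7: best P0=NH0 P1=NH0 P2=-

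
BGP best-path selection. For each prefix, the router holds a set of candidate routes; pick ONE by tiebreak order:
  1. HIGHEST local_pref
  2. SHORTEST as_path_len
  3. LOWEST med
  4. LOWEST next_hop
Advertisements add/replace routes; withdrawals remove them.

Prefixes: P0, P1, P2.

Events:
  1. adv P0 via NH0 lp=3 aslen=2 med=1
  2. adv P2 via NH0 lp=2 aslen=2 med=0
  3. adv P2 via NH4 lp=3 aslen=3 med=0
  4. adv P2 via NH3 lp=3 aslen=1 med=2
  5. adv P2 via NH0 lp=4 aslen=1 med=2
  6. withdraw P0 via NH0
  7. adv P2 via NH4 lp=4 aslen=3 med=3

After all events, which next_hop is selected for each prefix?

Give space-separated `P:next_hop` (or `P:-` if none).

Answer: P0:- P1:- P2:NH0

Derivation:
Op 1: best P0=NH0 P1=- P2=-
Op 2: best P0=NH0 P1=- P2=NH0
Op 3: best P0=NH0 P1=- P2=NH4
Op 4: best P0=NH0 P1=- P2=NH3
Op 5: best P0=NH0 P1=- P2=NH0
Op 6: best P0=- P1=- P2=NH0
Op 7: best P0=- P1=- P2=NH0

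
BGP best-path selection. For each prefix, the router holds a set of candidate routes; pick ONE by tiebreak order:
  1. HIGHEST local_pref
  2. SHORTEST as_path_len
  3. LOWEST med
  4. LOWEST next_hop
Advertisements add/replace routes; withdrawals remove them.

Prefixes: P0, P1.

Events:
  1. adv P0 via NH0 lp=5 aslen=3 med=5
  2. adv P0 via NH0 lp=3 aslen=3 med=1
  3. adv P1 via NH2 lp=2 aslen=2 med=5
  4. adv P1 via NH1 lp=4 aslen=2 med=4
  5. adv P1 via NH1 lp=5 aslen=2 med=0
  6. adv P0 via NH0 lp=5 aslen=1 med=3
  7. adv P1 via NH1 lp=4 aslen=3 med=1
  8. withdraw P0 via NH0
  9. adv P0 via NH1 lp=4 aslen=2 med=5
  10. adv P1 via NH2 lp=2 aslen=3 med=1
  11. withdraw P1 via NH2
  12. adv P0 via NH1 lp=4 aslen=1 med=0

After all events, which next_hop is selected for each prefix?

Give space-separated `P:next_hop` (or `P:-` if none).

Answer: P0:NH1 P1:NH1

Derivation:
Op 1: best P0=NH0 P1=-
Op 2: best P0=NH0 P1=-
Op 3: best P0=NH0 P1=NH2
Op 4: best P0=NH0 P1=NH1
Op 5: best P0=NH0 P1=NH1
Op 6: best P0=NH0 P1=NH1
Op 7: best P0=NH0 P1=NH1
Op 8: best P0=- P1=NH1
Op 9: best P0=NH1 P1=NH1
Op 10: best P0=NH1 P1=NH1
Op 11: best P0=NH1 P1=NH1
Op 12: best P0=NH1 P1=NH1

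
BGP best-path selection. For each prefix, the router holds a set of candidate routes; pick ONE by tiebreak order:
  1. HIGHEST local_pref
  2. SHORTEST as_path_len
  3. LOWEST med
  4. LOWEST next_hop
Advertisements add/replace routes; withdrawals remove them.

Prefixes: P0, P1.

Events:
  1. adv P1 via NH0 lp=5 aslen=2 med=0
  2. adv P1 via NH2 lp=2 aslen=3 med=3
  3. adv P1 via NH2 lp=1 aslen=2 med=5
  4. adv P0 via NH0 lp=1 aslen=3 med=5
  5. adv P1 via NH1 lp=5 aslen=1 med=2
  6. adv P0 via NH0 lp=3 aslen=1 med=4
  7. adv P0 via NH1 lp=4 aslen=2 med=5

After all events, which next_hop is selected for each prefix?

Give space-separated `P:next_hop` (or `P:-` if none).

Op 1: best P0=- P1=NH0
Op 2: best P0=- P1=NH0
Op 3: best P0=- P1=NH0
Op 4: best P0=NH0 P1=NH0
Op 5: best P0=NH0 P1=NH1
Op 6: best P0=NH0 P1=NH1
Op 7: best P0=NH1 P1=NH1

Answer: P0:NH1 P1:NH1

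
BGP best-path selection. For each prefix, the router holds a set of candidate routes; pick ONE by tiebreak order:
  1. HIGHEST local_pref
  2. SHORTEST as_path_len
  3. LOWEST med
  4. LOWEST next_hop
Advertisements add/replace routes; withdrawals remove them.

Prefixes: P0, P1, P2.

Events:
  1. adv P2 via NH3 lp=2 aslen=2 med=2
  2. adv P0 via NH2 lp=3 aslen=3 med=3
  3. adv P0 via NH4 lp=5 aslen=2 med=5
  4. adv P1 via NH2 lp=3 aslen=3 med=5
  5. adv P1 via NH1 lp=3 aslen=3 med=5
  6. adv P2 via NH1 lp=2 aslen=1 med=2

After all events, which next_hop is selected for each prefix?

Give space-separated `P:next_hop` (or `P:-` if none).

Answer: P0:NH4 P1:NH1 P2:NH1

Derivation:
Op 1: best P0=- P1=- P2=NH3
Op 2: best P0=NH2 P1=- P2=NH3
Op 3: best P0=NH4 P1=- P2=NH3
Op 4: best P0=NH4 P1=NH2 P2=NH3
Op 5: best P0=NH4 P1=NH1 P2=NH3
Op 6: best P0=NH4 P1=NH1 P2=NH1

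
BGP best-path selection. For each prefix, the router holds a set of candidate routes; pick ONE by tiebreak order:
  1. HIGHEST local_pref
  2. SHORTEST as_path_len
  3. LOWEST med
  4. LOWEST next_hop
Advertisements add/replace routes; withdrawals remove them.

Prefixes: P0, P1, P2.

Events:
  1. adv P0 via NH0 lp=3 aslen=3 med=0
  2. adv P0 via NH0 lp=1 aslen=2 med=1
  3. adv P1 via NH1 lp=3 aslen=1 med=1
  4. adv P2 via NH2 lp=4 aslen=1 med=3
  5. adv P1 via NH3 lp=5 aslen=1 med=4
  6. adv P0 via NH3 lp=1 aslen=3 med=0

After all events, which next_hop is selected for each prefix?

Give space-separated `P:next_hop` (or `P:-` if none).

Answer: P0:NH0 P1:NH3 P2:NH2

Derivation:
Op 1: best P0=NH0 P1=- P2=-
Op 2: best P0=NH0 P1=- P2=-
Op 3: best P0=NH0 P1=NH1 P2=-
Op 4: best P0=NH0 P1=NH1 P2=NH2
Op 5: best P0=NH0 P1=NH3 P2=NH2
Op 6: best P0=NH0 P1=NH3 P2=NH2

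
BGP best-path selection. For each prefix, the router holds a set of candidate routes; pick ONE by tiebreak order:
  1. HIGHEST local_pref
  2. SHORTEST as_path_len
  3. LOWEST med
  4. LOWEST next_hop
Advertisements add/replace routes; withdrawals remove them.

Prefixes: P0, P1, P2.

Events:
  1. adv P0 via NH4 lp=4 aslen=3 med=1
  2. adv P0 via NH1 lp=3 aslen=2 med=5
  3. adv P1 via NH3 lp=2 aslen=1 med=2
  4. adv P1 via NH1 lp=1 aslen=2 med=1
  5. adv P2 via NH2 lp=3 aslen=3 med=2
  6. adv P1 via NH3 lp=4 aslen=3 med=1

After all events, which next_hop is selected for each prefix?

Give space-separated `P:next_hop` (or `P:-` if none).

Op 1: best P0=NH4 P1=- P2=-
Op 2: best P0=NH4 P1=- P2=-
Op 3: best P0=NH4 P1=NH3 P2=-
Op 4: best P0=NH4 P1=NH3 P2=-
Op 5: best P0=NH4 P1=NH3 P2=NH2
Op 6: best P0=NH4 P1=NH3 P2=NH2

Answer: P0:NH4 P1:NH3 P2:NH2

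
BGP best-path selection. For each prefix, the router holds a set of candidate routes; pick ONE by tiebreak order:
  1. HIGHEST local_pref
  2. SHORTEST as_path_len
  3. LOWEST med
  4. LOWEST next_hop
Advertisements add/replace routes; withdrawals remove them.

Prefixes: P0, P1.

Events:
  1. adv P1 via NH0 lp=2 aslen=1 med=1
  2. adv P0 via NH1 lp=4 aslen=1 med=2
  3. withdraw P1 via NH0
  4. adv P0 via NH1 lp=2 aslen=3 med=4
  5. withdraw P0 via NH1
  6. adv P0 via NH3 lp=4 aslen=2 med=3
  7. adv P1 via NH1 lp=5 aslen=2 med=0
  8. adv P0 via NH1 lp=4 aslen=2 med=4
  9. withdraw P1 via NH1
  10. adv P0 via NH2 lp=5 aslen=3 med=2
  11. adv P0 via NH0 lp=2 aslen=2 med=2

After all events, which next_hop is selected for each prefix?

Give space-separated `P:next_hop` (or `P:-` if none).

Answer: P0:NH2 P1:-

Derivation:
Op 1: best P0=- P1=NH0
Op 2: best P0=NH1 P1=NH0
Op 3: best P0=NH1 P1=-
Op 4: best P0=NH1 P1=-
Op 5: best P0=- P1=-
Op 6: best P0=NH3 P1=-
Op 7: best P0=NH3 P1=NH1
Op 8: best P0=NH3 P1=NH1
Op 9: best P0=NH3 P1=-
Op 10: best P0=NH2 P1=-
Op 11: best P0=NH2 P1=-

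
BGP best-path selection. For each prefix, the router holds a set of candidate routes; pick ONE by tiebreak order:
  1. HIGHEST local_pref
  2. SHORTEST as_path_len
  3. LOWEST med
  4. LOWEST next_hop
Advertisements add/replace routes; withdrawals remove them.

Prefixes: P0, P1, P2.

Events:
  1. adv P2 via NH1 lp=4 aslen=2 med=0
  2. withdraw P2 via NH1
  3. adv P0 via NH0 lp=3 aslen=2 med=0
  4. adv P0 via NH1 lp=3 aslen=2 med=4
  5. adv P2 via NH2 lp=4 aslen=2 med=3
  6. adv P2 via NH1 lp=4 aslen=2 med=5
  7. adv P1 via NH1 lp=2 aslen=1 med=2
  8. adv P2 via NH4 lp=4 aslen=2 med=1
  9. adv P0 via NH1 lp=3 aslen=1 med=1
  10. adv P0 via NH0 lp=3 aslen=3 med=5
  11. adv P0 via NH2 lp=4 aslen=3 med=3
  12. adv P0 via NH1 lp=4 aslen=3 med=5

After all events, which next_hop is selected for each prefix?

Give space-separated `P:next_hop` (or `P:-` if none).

Answer: P0:NH2 P1:NH1 P2:NH4

Derivation:
Op 1: best P0=- P1=- P2=NH1
Op 2: best P0=- P1=- P2=-
Op 3: best P0=NH0 P1=- P2=-
Op 4: best P0=NH0 P1=- P2=-
Op 5: best P0=NH0 P1=- P2=NH2
Op 6: best P0=NH0 P1=- P2=NH2
Op 7: best P0=NH0 P1=NH1 P2=NH2
Op 8: best P0=NH0 P1=NH1 P2=NH4
Op 9: best P0=NH1 P1=NH1 P2=NH4
Op 10: best P0=NH1 P1=NH1 P2=NH4
Op 11: best P0=NH2 P1=NH1 P2=NH4
Op 12: best P0=NH2 P1=NH1 P2=NH4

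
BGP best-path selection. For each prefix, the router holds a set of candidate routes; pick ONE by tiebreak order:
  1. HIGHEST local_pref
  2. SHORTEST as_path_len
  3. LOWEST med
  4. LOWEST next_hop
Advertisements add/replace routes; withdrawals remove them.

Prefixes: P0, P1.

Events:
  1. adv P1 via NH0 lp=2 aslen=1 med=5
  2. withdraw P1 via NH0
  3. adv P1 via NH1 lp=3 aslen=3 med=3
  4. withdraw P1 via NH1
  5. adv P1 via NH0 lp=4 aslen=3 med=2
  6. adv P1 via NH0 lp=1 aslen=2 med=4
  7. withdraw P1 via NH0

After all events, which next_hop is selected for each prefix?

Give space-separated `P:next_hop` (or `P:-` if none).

Answer: P0:- P1:-

Derivation:
Op 1: best P0=- P1=NH0
Op 2: best P0=- P1=-
Op 3: best P0=- P1=NH1
Op 4: best P0=- P1=-
Op 5: best P0=- P1=NH0
Op 6: best P0=- P1=NH0
Op 7: best P0=- P1=-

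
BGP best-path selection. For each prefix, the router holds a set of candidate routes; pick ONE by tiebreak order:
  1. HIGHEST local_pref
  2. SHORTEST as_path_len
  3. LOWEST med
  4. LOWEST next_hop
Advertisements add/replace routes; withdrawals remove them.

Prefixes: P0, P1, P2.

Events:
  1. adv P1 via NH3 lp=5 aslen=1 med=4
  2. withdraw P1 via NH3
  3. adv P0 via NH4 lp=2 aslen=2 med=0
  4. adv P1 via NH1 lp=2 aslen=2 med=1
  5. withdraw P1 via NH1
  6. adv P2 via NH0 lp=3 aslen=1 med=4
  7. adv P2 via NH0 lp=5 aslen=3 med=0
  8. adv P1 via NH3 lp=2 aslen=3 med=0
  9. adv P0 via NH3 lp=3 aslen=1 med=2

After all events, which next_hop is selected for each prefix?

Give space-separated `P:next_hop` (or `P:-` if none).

Op 1: best P0=- P1=NH3 P2=-
Op 2: best P0=- P1=- P2=-
Op 3: best P0=NH4 P1=- P2=-
Op 4: best P0=NH4 P1=NH1 P2=-
Op 5: best P0=NH4 P1=- P2=-
Op 6: best P0=NH4 P1=- P2=NH0
Op 7: best P0=NH4 P1=- P2=NH0
Op 8: best P0=NH4 P1=NH3 P2=NH0
Op 9: best P0=NH3 P1=NH3 P2=NH0

Answer: P0:NH3 P1:NH3 P2:NH0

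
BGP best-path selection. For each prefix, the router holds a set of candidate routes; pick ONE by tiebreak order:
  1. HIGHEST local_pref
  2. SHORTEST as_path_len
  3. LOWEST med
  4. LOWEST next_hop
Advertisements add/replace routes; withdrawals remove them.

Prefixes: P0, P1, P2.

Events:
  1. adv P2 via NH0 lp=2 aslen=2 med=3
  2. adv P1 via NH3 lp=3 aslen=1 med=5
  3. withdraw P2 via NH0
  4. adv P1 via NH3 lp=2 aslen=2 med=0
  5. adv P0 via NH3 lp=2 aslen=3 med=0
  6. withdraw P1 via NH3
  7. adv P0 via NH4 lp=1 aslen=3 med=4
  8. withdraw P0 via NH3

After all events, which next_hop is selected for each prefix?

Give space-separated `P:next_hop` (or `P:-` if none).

Op 1: best P0=- P1=- P2=NH0
Op 2: best P0=- P1=NH3 P2=NH0
Op 3: best P0=- P1=NH3 P2=-
Op 4: best P0=- P1=NH3 P2=-
Op 5: best P0=NH3 P1=NH3 P2=-
Op 6: best P0=NH3 P1=- P2=-
Op 7: best P0=NH3 P1=- P2=-
Op 8: best P0=NH4 P1=- P2=-

Answer: P0:NH4 P1:- P2:-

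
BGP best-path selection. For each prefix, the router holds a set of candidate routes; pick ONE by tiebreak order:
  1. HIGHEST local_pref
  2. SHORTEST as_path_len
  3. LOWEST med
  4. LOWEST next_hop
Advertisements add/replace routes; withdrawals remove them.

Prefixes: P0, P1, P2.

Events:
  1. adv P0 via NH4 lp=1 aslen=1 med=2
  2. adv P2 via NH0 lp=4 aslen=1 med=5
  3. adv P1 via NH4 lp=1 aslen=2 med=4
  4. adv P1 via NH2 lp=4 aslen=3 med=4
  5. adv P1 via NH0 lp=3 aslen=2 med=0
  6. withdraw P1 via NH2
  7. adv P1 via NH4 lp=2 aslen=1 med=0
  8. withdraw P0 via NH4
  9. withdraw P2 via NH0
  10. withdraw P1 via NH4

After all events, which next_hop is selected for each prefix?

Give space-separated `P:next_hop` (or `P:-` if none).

Answer: P0:- P1:NH0 P2:-

Derivation:
Op 1: best P0=NH4 P1=- P2=-
Op 2: best P0=NH4 P1=- P2=NH0
Op 3: best P0=NH4 P1=NH4 P2=NH0
Op 4: best P0=NH4 P1=NH2 P2=NH0
Op 5: best P0=NH4 P1=NH2 P2=NH0
Op 6: best P0=NH4 P1=NH0 P2=NH0
Op 7: best P0=NH4 P1=NH0 P2=NH0
Op 8: best P0=- P1=NH0 P2=NH0
Op 9: best P0=- P1=NH0 P2=-
Op 10: best P0=- P1=NH0 P2=-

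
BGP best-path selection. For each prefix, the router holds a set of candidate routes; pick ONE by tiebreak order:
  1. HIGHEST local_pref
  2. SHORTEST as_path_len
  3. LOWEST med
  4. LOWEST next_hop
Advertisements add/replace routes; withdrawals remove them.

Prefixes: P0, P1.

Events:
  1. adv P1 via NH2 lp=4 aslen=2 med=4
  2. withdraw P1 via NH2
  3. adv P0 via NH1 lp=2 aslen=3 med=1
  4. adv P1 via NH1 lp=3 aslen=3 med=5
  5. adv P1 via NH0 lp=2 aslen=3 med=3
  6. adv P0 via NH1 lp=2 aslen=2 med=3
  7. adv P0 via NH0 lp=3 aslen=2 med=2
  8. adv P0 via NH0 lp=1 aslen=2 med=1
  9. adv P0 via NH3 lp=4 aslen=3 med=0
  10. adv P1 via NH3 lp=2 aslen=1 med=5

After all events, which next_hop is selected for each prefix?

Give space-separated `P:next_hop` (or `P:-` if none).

Op 1: best P0=- P1=NH2
Op 2: best P0=- P1=-
Op 3: best P0=NH1 P1=-
Op 4: best P0=NH1 P1=NH1
Op 5: best P0=NH1 P1=NH1
Op 6: best P0=NH1 P1=NH1
Op 7: best P0=NH0 P1=NH1
Op 8: best P0=NH1 P1=NH1
Op 9: best P0=NH3 P1=NH1
Op 10: best P0=NH3 P1=NH1

Answer: P0:NH3 P1:NH1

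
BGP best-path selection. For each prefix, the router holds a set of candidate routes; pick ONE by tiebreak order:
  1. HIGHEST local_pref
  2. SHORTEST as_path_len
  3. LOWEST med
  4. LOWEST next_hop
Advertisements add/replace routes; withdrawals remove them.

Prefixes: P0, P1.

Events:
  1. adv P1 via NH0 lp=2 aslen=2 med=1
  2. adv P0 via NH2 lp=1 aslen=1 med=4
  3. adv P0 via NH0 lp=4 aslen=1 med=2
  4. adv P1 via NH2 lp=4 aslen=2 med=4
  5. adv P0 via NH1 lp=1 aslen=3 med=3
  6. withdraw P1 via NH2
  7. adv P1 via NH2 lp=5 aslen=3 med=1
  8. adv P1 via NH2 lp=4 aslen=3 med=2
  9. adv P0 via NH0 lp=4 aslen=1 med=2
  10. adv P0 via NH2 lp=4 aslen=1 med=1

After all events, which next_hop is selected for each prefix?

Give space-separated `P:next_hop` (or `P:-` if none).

Op 1: best P0=- P1=NH0
Op 2: best P0=NH2 P1=NH0
Op 3: best P0=NH0 P1=NH0
Op 4: best P0=NH0 P1=NH2
Op 5: best P0=NH0 P1=NH2
Op 6: best P0=NH0 P1=NH0
Op 7: best P0=NH0 P1=NH2
Op 8: best P0=NH0 P1=NH2
Op 9: best P0=NH0 P1=NH2
Op 10: best P0=NH2 P1=NH2

Answer: P0:NH2 P1:NH2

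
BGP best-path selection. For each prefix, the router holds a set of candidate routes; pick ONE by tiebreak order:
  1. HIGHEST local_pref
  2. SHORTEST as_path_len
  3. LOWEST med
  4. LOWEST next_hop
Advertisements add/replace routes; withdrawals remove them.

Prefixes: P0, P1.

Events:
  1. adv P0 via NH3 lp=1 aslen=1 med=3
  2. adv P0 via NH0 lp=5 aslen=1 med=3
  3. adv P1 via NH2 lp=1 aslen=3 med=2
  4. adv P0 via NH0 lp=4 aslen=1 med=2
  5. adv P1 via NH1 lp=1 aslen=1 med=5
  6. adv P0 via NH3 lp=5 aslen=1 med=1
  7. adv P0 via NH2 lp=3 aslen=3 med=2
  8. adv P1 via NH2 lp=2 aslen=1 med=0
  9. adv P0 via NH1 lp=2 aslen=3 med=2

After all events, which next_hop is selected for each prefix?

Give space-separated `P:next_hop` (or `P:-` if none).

Answer: P0:NH3 P1:NH2

Derivation:
Op 1: best P0=NH3 P1=-
Op 2: best P0=NH0 P1=-
Op 3: best P0=NH0 P1=NH2
Op 4: best P0=NH0 P1=NH2
Op 5: best P0=NH0 P1=NH1
Op 6: best P0=NH3 P1=NH1
Op 7: best P0=NH3 P1=NH1
Op 8: best P0=NH3 P1=NH2
Op 9: best P0=NH3 P1=NH2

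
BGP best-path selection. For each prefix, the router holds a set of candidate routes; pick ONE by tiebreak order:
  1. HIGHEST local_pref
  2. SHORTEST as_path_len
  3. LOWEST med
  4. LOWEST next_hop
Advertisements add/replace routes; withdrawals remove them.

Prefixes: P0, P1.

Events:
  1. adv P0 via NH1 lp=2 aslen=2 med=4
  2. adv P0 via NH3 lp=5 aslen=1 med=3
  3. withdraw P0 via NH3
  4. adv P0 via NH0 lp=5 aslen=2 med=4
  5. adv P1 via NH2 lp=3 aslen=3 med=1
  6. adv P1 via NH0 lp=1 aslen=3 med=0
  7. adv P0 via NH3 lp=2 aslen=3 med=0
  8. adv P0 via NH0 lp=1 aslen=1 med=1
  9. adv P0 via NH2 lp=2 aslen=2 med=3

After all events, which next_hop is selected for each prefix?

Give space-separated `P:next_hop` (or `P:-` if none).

Answer: P0:NH2 P1:NH2

Derivation:
Op 1: best P0=NH1 P1=-
Op 2: best P0=NH3 P1=-
Op 3: best P0=NH1 P1=-
Op 4: best P0=NH0 P1=-
Op 5: best P0=NH0 P1=NH2
Op 6: best P0=NH0 P1=NH2
Op 7: best P0=NH0 P1=NH2
Op 8: best P0=NH1 P1=NH2
Op 9: best P0=NH2 P1=NH2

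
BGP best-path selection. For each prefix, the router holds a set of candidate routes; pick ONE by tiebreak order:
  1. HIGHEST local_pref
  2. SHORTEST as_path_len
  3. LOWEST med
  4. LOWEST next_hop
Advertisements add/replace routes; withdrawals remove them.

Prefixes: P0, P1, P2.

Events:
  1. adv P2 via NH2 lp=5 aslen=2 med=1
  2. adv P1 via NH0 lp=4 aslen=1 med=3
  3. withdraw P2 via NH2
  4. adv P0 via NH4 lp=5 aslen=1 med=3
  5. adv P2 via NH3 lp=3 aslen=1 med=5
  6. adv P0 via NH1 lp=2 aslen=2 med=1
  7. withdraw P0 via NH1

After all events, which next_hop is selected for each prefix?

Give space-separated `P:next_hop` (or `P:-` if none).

Op 1: best P0=- P1=- P2=NH2
Op 2: best P0=- P1=NH0 P2=NH2
Op 3: best P0=- P1=NH0 P2=-
Op 4: best P0=NH4 P1=NH0 P2=-
Op 5: best P0=NH4 P1=NH0 P2=NH3
Op 6: best P0=NH4 P1=NH0 P2=NH3
Op 7: best P0=NH4 P1=NH0 P2=NH3

Answer: P0:NH4 P1:NH0 P2:NH3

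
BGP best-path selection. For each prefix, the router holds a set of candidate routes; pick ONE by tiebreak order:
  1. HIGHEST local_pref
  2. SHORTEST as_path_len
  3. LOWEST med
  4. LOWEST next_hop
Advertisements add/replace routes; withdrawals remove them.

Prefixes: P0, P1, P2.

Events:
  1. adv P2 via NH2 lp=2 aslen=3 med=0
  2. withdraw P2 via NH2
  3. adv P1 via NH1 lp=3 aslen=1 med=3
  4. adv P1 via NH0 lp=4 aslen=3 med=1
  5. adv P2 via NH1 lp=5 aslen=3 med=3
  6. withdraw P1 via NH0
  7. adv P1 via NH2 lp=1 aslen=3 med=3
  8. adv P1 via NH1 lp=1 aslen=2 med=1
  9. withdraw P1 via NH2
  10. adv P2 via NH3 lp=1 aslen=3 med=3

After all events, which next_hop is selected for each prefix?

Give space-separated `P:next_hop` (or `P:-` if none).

Answer: P0:- P1:NH1 P2:NH1

Derivation:
Op 1: best P0=- P1=- P2=NH2
Op 2: best P0=- P1=- P2=-
Op 3: best P0=- P1=NH1 P2=-
Op 4: best P0=- P1=NH0 P2=-
Op 5: best P0=- P1=NH0 P2=NH1
Op 6: best P0=- P1=NH1 P2=NH1
Op 7: best P0=- P1=NH1 P2=NH1
Op 8: best P0=- P1=NH1 P2=NH1
Op 9: best P0=- P1=NH1 P2=NH1
Op 10: best P0=- P1=NH1 P2=NH1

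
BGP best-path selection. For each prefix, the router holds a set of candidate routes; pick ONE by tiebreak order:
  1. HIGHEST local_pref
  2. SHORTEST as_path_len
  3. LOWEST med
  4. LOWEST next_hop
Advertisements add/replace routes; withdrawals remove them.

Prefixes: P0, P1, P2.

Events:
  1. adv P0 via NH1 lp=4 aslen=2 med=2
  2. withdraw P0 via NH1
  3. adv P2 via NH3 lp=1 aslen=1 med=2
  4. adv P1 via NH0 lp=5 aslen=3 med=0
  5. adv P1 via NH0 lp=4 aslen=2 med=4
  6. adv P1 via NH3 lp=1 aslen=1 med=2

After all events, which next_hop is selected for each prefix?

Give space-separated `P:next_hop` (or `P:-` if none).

Op 1: best P0=NH1 P1=- P2=-
Op 2: best P0=- P1=- P2=-
Op 3: best P0=- P1=- P2=NH3
Op 4: best P0=- P1=NH0 P2=NH3
Op 5: best P0=- P1=NH0 P2=NH3
Op 6: best P0=- P1=NH0 P2=NH3

Answer: P0:- P1:NH0 P2:NH3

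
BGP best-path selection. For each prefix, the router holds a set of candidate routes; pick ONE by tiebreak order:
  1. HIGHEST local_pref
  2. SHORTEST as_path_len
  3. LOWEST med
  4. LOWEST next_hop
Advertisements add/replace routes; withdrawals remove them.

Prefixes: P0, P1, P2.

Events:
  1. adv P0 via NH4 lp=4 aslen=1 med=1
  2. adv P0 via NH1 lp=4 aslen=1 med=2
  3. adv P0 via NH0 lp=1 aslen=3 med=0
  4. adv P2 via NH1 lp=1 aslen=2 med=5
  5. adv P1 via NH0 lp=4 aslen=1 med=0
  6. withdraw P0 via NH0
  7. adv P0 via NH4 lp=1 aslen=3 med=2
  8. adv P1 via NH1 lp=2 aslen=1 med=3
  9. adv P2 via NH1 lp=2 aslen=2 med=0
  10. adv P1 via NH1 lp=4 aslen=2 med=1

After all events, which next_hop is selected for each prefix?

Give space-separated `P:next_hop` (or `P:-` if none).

Op 1: best P0=NH4 P1=- P2=-
Op 2: best P0=NH4 P1=- P2=-
Op 3: best P0=NH4 P1=- P2=-
Op 4: best P0=NH4 P1=- P2=NH1
Op 5: best P0=NH4 P1=NH0 P2=NH1
Op 6: best P0=NH4 P1=NH0 P2=NH1
Op 7: best P0=NH1 P1=NH0 P2=NH1
Op 8: best P0=NH1 P1=NH0 P2=NH1
Op 9: best P0=NH1 P1=NH0 P2=NH1
Op 10: best P0=NH1 P1=NH0 P2=NH1

Answer: P0:NH1 P1:NH0 P2:NH1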